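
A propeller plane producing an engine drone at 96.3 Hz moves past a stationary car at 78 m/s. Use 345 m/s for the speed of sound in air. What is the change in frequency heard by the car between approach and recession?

45.9 Hz

Approaching: f₁ = f · v/(v − v_s) = 96.3 × 345/267 ≈ 124.4 Hz.
Receding: f₂ = f · v/(v + v_s) = 96.3 × 345/423 ≈ 78.5 Hz.
Drop: f₁ − f₂ = 2f·v·v_s/(v² − v_s²) = 2 × 96.3 × 345 × 78/(345² − 78²) ≈ 45.9 Hz.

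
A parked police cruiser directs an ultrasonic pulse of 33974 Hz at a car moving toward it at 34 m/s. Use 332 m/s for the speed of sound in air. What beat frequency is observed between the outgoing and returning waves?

7752 Hz

At the car (a moving observer), f₁ = f₀ · (v + u)/v = 33974 × 366/332 ≈ 37453 Hz.
The reflection then acts as a moving source: f₂ = f₁ · v/(v − u) ≈ 41726 Hz.
Equivalently f₂ = f₀ · (v + u)/(v − u).
Beat frequency: |f₂ − f₀| = 2u·f₀/(v − u) = 2 × 34 × 33974/298 ≈ 7752 Hz.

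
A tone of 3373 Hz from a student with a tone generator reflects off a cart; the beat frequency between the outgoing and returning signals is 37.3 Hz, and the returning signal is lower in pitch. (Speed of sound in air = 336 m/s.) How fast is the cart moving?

1.87 m/s

Double Doppler shift off a moving reflector: f₂ = f₀ · (v + u)/(v − u) (u > 0 toward emitter).
Returning signal is lower, so f₂ = f₀ − Δf = 3373 − 37.3 = 3335.7 Hz.
Rearranging, u = v · (f₂ − f₀)/(f₂ + f₀) = 336 × -37.3/6708.7 ≈ -1.87 m/s.
So the cart is moving at 1.87 m/s away from the emitter.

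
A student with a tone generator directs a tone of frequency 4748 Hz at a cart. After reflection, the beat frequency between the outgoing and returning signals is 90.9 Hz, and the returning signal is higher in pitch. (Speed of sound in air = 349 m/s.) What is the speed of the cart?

Double Doppler shift off a moving reflector: f₂ = f₀ · (v + u)/(v − u) (u > 0 toward emitter).
Returning signal is higher, so f₂ = f₀ + Δf = 4748 + 90.9 = 4838.9 Hz.
Rearranging, u = v · (f₂ − f₀)/(f₂ + f₀) = 349 × 90.9/9586.9 ≈ 3.3 m/s.
So the cart is moving at 3.3 m/s toward the emitter.

3.3 m/s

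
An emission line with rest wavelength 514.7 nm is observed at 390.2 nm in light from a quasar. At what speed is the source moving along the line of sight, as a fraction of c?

λ'/λ₀ = 0.7581 < 1 (blueshift), so the source is approaching.
λ'/λ₀ = √((1 − β)/(1 + β)) for an approaching source ⇒ β = (1 − r²)/(1 + r²) with r = λ'/λ₀.
β = (1 − 0.5747)/(1 + 0.5747) ≈ 0.270.

0.270c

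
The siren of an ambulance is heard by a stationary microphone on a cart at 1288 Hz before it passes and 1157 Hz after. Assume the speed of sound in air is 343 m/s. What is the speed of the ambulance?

f₁/f₂ = (v + v_s)/(v − v_s), so v_s = v · (f₁ − f₂)/(f₁ + f₂).
v_s = 343 × (1288 − 1157)/(1288 + 1157) = 343 × 131/2445 ≈ 18.4 m/s.

18.4 m/s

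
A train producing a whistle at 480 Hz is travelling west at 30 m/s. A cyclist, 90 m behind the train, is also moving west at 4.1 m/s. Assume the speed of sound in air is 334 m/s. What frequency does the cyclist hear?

446 Hz

The cyclist is behind, so the train is moving away from it while the cyclist is moving toward the train.
Both move, so f' = f · (v + v_o)/(v + v_s).
f' = 480 × (334 + 4.1)/(334 + 30) = 480 × 338.1/364 ≈ 446 Hz.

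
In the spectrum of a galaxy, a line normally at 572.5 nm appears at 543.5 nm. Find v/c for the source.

λ'/λ₀ = 0.9493 < 1 (blueshift), so the source is approaching.
λ'/λ₀ = √((1 − β)/(1 + β)) for an approaching source ⇒ β = (1 − r²)/(1 + r²) with r = λ'/λ₀.
β = (1 − 0.9013)/(1 + 0.9013) ≈ 0.052.

0.052c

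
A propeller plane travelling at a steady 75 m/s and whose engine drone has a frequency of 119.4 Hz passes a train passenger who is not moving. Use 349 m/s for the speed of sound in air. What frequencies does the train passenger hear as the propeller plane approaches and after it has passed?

Approaching: f₁ = f · v/(v − v_s) = 119.4 × 349/274 ≈ 152 Hz.
Receding: f₂ = f · v/(v + v_s) = 119.4 × 349/424 ≈ 98 Hz.

152 Hz approaching; 98 Hz receding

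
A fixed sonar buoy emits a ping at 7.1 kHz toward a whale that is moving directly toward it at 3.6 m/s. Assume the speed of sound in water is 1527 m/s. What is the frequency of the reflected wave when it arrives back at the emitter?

At the whale (a moving observer), f₁ = f₀ · (v + u)/v = 7.1 × 1530.6/1527 ≈ 7.12 kHz.
The reflection then acts as a moving source: f₂ = f₁ · v/(v − u) ≈ 7.13 kHz.
Equivalently f₂ = f₀ · (v + u)/(v − u).

7.13 kHz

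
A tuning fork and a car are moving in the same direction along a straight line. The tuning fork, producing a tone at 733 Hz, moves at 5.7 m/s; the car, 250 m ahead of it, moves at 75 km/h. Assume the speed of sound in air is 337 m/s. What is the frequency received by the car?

700 Hz

75 km/h = 20.83 m/s.
The car is ahead, so the tuning fork is moving toward it while the car is moving away from the tuning fork.
General Doppler shift: f' = f · (v − v_o)/(v − v_s).
f' = 733 × (337 − 20.83)/(337 − 5.7) = 733 × 316.17/331.3 ≈ 700 Hz.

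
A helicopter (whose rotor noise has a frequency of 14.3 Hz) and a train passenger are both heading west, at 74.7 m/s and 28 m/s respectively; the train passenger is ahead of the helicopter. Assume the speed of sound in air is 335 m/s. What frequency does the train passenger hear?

16.9 Hz

The train passenger is ahead, so the helicopter is moving toward it while the train passenger is moving away from the helicopter.
Both move, so f' = f · (v − v_o)/(v − v_s).
f' = 14.3 × (335 − 28)/(335 − 74.7) = 14.3 × 307/260.3 ≈ 16.9 Hz.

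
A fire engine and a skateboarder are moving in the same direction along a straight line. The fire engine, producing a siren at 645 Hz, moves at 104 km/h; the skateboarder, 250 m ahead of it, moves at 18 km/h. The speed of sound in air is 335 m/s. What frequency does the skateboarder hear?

104 km/h = 28.89 m/s; 18 km/h = 5 m/s.
The skateboarder is ahead, so the fire engine is moving toward it while the skateboarder is moving away from the fire engine.
General Doppler shift: f' = f · (v − v_o)/(v − v_s).
f' = 645 × (335 − 5)/(335 − 28.89) = 645 × 330/306.11 ≈ 695 Hz.

695 Hz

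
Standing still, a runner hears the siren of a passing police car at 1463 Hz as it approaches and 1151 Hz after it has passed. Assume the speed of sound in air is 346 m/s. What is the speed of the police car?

f₁/f₂ = (v + v_s)/(v − v_s), so v_s = v · (f₁ − f₂)/(f₁ + f₂).
v_s = 346 × (1463 − 1151)/(1463 + 1151) = 346 × 312/2614 ≈ 41 m/s.

41 m/s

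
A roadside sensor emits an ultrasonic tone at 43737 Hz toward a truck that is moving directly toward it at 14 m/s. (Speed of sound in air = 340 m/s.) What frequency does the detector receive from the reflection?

At the truck (a moving observer), f₁ = f₀ · (v + u)/v = 43737 × 354/340 ≈ 45538 Hz.
On reflection it acts as a source moving toward the stationary detector: f₂ = f₁ · v/(v − u) = 45538 × 340/326 ≈ 47494 Hz.
Equivalently f₂ = f₀ · (v + u)/(v − u).

47494 Hz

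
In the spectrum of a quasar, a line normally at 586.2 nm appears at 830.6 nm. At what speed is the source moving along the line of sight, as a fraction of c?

λ'/λ₀ = 1.4169 > 1 (redshift), so the source is receding.
λ'/λ₀ = √((1 + β)/(1 − β)) for a receding source ⇒ β = (r² − 1)/(r² + 1) with r = λ'/λ₀.
β = (2.0077 − 1)/(2.0077 + 1) ≈ 0.335.

0.335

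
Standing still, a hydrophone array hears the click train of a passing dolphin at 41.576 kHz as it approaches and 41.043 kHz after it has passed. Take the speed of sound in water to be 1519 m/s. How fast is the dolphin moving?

9.8 m/s

f₁/f₂ = (v + v_s)/(v − v_s), so v_s = v · (f₁ − f₂)/(f₁ + f₂).
v_s = 1519 × (41.576 − 41.043)/(41.576 + 41.043) = 1519 × 0.533/82.619 ≈ 9.8 m/s.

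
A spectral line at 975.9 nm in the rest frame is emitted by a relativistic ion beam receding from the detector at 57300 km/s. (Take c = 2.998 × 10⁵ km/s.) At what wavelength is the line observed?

1184.3 nm

β = v/c = 57300/299800 = 0.1911.
Relativistic Doppler for wavelength: λ' = λ₀ · √((1 + β)/(1 − β)).
λ' = 975.9 × √(1.1911/0.8089) = 975.9 × 1.21350 ≈ 1184.3 nm.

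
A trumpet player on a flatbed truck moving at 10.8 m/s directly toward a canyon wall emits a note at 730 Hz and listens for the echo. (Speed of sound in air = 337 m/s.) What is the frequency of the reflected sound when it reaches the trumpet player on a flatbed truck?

778 Hz

The canyon wall receives the sound from a moving source: f₁ = f₀ · v/(v − v_e) = 730 × 337/326.2 ≈ 754 Hz.
On the return leg the trumpet player on a flatbed truck is a moving observer: f₂ = f₁ · (v + v_e)/v = 754 × 347.8/337 ≈ 778 Hz.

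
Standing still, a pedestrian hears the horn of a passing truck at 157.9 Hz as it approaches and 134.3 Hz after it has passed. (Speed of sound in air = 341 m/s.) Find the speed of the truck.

28 m/s

f₁/f₂ = (v + v_s)/(v − v_s), so v_s = v · (f₁ − f₂)/(f₁ + f₂).
v_s = 341 × (157.9 − 134.3)/(157.9 + 134.3) = 341 × 23.6/292.2 ≈ 28 m/s.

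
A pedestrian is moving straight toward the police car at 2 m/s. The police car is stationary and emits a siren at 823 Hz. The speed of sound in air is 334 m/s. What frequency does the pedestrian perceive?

Moving observer, stationary source: f' = f · (v + v_o)/v.
f' = 823 × (334 + 2)/334 = 823 × 336/334 ≈ 828 Hz.

828 Hz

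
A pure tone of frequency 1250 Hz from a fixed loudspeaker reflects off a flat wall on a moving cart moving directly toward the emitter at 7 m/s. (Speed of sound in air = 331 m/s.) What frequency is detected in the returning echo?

The flat wall on a moving cart first receives the wave as a moving observer: f₁ = f₀ · (v + u)/v = 1250 × (331 + 7)/331 ≈ 1276 Hz.
On reflection it acts as a source moving toward the stationary detector: f₂ = f₁ · v/(v − u) = 1276 × 331/324 ≈ 1304 Hz.

1304 Hz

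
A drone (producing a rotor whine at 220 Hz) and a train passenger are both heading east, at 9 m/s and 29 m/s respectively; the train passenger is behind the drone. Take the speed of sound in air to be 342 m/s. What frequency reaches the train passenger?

The train passenger is behind, so the drone is moving away from it while the train passenger is moving toward the drone.
Both move, so f' = f · (v + v_o)/(v + v_s).
f' = 220 × (342 + 29)/(342 + 9) = 220 × 371/351 ≈ 233 Hz.

233 Hz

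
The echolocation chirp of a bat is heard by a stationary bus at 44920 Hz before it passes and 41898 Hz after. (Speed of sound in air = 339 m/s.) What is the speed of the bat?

11.8 m/s

f₁/f₂ = (v + v_s)/(v − v_s), so v_s = v · (f₁ − f₂)/(f₁ + f₂).
v_s = 339 × (44920 − 41898)/(44920 + 41898) = 339 × 3022/86818 ≈ 11.8 m/s.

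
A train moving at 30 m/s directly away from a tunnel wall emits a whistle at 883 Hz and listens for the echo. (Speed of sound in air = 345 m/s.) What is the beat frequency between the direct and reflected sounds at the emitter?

141 Hz

The tunnel wall receives the sound from a moving source: f₁ = f₀ · v/(v + v_e) = 883 × 345/375 ≈ 812.4 Hz.
On the return leg the train is a moving observer: f₂ = f₁ · (v − v_e)/v = 812.4 × 315/345 ≈ 741.7 Hz.
Beat against the emitted tone: |f₂ − f₀| = 2v_e·f₀/(v + v_e) = 2 × 30 × 883/375 ≈ 141 Hz.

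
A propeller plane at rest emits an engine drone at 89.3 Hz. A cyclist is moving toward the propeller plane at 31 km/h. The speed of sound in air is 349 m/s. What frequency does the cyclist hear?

92 Hz

31 km/h = 8.611 m/s.
Moving observer, stationary source: f' = f · (v + v_o)/v.
f' = 89.3 × (349 + 8.611)/349 = 89.3 × 357.61/349 ≈ 92 Hz.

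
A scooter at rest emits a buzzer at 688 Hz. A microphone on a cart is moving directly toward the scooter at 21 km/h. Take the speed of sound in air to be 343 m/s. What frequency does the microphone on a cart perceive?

700 Hz

21 km/h = 5.833 m/s.
Moving observer, stationary source: f' = f · (v + v_o)/v.
f' = 688 × (343 + 5.833)/343 = 688 × 348.83/343 ≈ 700 Hz.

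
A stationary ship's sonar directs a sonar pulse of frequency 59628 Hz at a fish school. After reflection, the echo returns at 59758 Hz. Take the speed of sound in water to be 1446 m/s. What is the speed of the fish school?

Double Doppler shift off a moving reflector: f₂ = f₀ · (v + u)/(v − u) (u > 0 toward emitter).
Rearranging, u = v · (f₂ − f₀)/(f₂ + f₀) = 1446 × 130/119386 ≈ 1.57 m/s.
So the fish school is moving at 1.57 m/s toward the emitter.

1.57 m/s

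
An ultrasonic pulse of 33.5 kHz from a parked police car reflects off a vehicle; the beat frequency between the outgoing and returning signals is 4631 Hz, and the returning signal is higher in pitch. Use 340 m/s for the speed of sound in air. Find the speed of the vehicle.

Double Doppler shift off a moving reflector: f₂ = f₀ · (v + u)/(v − u) (u > 0 toward emitter).
Returning signal is higher, so f₂ = f₀ + Δf = 33500 + 4631 = 38131 Hz.
Rearranging, u = v · (f₂ − f₀)/(f₂ + f₀) = 340 × 4631/71631 ≈ 22.0 m/s.
So the vehicle is moving at 22.0 m/s toward the emitter.

22.0 m/s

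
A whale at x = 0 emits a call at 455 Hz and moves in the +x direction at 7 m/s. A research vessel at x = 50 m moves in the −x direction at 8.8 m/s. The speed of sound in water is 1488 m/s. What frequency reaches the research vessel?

The observer lies on the +x side, so the source is heading toward the observer and the observer is heading toward the source.
General Doppler shift: f' = f · (v + v_o)/(v − v_s).
f' = 455 × (1488 + 8.8)/(1488 − 7) = 455 × 1496.8/1481 ≈ 460 Hz.

460 Hz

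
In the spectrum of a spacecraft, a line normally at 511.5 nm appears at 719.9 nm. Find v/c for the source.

λ'/λ₀ = 1.4074 > 1 (redshift), so the source is receding.
λ'/λ₀ = √((1 + β)/(1 − β)) for a receding source ⇒ β = (r² − 1)/(r² + 1) with r = λ'/λ₀.
β = (1.9809 − 1)/(1.9809 + 1) ≈ 0.329.

0.329c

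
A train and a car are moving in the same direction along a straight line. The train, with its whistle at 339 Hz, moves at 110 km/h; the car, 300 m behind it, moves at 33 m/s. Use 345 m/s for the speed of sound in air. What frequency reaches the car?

110 km/h = 30.56 m/s.
The car is behind, so the train is moving away from it while the car is moving toward the train.
With source receding and observer approaching, f' = f · (v + v_o)/(v + v_s).
f' = 339 × (345 + 33)/(345 + 30.56) = 339 × 378/375.56 ≈ 341 Hz.

341 Hz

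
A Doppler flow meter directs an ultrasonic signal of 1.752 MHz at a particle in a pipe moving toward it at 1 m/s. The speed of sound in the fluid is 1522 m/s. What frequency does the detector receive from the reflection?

1.7543 MHz

The particle in a pipe first receives the wave as a moving observer: f₁ = f₀ · (v + u)/v = 1.752 × (1522 + 1)/1522 ≈ 1.7532 MHz.
The reflection then acts as a moving source: f₂ = f₁ · v/(v − u) ≈ 1.7543 MHz.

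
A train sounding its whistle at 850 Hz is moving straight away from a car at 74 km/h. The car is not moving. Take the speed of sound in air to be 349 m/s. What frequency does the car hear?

74 km/h = 20.56 m/s.
Moving source, stationary observer: f' = f · v/(v + v_s) since the source is receding.
f' = 850 × 349/(349 + 20.56) = 850 × 349/369.6 ≈ 803 Hz.

803 Hz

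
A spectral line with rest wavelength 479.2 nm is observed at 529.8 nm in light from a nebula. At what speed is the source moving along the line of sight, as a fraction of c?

λ'/λ₀ = 1.1056 > 1 (redshift), so the source is receding.
λ'/λ₀ = √((1 + β)/(1 − β)) for a receding source ⇒ β = (r² − 1)/(r² + 1) with r = λ'/λ₀.
β = (1.2223 − 1)/(1.2223 + 1) ≈ 0.100.

0.100c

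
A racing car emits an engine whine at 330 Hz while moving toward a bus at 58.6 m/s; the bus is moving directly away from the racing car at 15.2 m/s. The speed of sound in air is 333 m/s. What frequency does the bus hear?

With source approaching and observer receding, f' = f · (v − v_o)/(v − v_s).
f' = 330 × (333 − 15.2)/(333 − 58.6) = 330 × 317.8/274.4 ≈ 382 Hz.

382 Hz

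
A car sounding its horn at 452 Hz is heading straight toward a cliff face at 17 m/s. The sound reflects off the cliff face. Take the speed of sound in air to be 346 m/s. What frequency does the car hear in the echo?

The cliff face receives the sound from a moving source: f₁ = f₀ · v/(v − v_e) = 452 × 346/329 ≈ 475 Hz.
On the return leg the car is a moving observer: f₂ = f₁ · (v + v_e)/v = 475 × 363/346 ≈ 499 Hz.

499 Hz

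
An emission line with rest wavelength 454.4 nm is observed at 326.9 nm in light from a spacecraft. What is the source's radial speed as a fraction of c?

λ'/λ₀ = 0.7194 < 1 (blueshift), so the source is approaching.
λ'/λ₀ = √((1 − β)/(1 + β)) for an approaching source ⇒ β = (1 − r²)/(1 + r²) with r = λ'/λ₀.
β = (1 − 0.5176)/(1 + 0.5176) ≈ 0.318.

0.318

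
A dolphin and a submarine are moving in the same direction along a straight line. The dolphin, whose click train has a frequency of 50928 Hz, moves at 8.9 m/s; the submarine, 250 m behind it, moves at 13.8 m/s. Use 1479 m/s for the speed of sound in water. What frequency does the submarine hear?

The submarine is behind, so the dolphin is moving away from it while the submarine is moving toward the dolphin.
Both move, so f' = f · (v + v_o)/(v + v_s).
f' = 50928 × (1479 + 13.8)/(1479 + 8.9) = 50928 × 1492.8/1487.9 ≈ 51096 Hz.

51096 Hz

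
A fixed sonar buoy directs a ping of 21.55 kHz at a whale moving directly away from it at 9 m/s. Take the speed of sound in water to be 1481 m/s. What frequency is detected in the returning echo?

21.3 kHz

The whale first receives the wave as a moving observer: f₁ = f₀ · (v − u)/v = 21.55 × (1481 − 9)/1481 ≈ 21.4 kHz.
On reflection it acts as a source moving away from the stationary detector: f₂ = f₁ · v/(v + u) = 21.4 × 1481/1490 ≈ 21.3 kHz.
Equivalently f₂ = f₀ · (v − u)/(v + u).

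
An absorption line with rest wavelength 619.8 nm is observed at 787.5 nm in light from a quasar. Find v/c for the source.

λ'/λ₀ = 1.2706 > 1 (redshift), so the source is receding.
λ'/λ₀ = √((1 + β)/(1 − β)) for a receding source ⇒ β = (r² − 1)/(r² + 1) with r = λ'/λ₀.
β = (1.6144 − 1)/(1.6144 + 1) ≈ 0.235.

0.235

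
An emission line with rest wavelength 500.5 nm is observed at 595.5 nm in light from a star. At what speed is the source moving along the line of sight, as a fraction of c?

0.172c

λ'/λ₀ = 1.1898 > 1 (redshift), so the source is receding.
λ'/λ₀ = √((1 + β)/(1 − β)) for a receding source ⇒ β = (r² − 1)/(r² + 1) with r = λ'/λ₀.
β = (1.4156 − 1)/(1.4156 + 1) ≈ 0.172.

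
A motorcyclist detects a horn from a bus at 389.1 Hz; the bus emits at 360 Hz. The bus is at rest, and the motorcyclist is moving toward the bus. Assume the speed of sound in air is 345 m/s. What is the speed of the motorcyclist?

f' = f · (v + v_o)/v ⇒ v_o = v · |f'/f − 1|.
v_o = 345 × |389.1/360 − 1| = 345 × 0.08083 ≈ 28 m/s.

28 m/s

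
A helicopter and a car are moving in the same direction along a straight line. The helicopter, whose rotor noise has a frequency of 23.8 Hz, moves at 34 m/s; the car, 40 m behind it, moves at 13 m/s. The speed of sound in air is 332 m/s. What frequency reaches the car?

22.4 Hz

The car is behind, so the helicopter is moving away from it while the car is moving toward the helicopter.
Both move, so f' = f · (v + v_o)/(v + v_s).
f' = 23.8 × (332 + 13)/(332 + 34) = 23.8 × 345/366 ≈ 22.4 Hz.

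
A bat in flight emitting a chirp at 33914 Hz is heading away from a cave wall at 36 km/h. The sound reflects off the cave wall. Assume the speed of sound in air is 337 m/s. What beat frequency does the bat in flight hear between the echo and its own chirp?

1955 Hz

36 km/h = 10 m/s.
The cave wall receives the sound from a moving source: f₁ = f₀ · v/(v + v_e) = 33914 × 337/347 ≈ 32937 Hz.
On the return leg the bat in flight is a moving observer: f₂ = f₁ · (v − v_e)/v = 32937 × 327/337 ≈ 31959 Hz.
Beat against the emitted tone: |f₂ − f₀| = 2v_e·f₀/(v + v_e) = 2 × 10 × 33914/347 ≈ 1955 Hz.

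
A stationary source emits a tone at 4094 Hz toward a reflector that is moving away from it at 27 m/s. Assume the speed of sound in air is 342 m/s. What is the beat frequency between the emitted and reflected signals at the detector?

The reflector first receives the wave as a moving observer: f₁ = f₀ · (v − u)/v = 4094 × (342 − 27)/342 ≈ 3771 Hz.
The reflection then acts as a moving source: f₂ = f₁ · v/(v + u) ≈ 3495 Hz.
Equivalently f₂ = f₀ · (v − u)/(v + u).
Beat frequency: |f₂ − f₀| = 2u·f₀/(v + u) = 2 × 27 × 4094/369 ≈ 599 Hz.

599 Hz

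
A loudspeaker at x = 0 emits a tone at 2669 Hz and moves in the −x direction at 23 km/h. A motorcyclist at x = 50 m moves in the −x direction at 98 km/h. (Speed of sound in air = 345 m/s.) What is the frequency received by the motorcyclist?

2827 Hz

23 km/h = 6.389 m/s; 98 km/h = 27.22 m/s.
The observer lies on the +x side, so the source is heading away from the observer and the observer is heading toward the source.
With source receding and observer approaching, f' = f · (v + v_o)/(v + v_s).
f' = 2669 × (345 + 27.22)/(345 + 6.389) = 2669 × 372.22/351.39 ≈ 2827 Hz.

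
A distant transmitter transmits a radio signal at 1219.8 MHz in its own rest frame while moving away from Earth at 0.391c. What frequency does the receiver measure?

Relativistic Doppler for frequency: f' = f₀ · √((1 − β)/(1 + β)).
f' = 1219.8 × √(0.6090/1.3910) = 1219.8 × 0.66168 ≈ 807.1 MHz.

807.1 MHz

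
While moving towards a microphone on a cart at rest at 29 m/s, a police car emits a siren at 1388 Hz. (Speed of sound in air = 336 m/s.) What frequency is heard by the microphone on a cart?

Only the source moves, toward the listener, so f' = f · v/(v − v_s).
f' = 1388 × 336/(336 − 29) = 1388 × 336/307 ≈ 1519 Hz.

1519 Hz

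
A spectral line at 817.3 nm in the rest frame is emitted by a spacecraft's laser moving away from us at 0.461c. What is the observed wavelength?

Relativistic Doppler for wavelength: λ' = λ₀ · √((1 + β)/(1 − β)).
λ' = 817.3 × √(1.4610/0.5390) = 817.3 × 1.64638 ≈ 1345.6 nm.

1345.6 nm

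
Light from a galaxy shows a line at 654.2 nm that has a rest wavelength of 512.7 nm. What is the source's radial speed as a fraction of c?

λ'/λ₀ = 1.2760 > 1 (redshift), so the source is receding.
λ'/λ₀ = √((1 + β)/(1 − β)) for a receding source ⇒ β = (r² − 1)/(r² + 1) with r = λ'/λ₀.
β = (1.6282 − 1)/(1.6282 + 1) ≈ 0.239.

0.239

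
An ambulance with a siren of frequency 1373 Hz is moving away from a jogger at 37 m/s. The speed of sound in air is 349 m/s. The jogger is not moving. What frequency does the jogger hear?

1241 Hz

Moving source, stationary observer: f' = f · v/(v + v_s) since the source is receding.
f' = 1373 × 349/(349 + 37) = 1373 × 349/386 ≈ 1241 Hz.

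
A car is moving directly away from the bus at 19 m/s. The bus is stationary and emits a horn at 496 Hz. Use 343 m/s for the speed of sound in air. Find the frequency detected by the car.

Moving observer, stationary source: f' = f · (v − v_o)/v.
f' = 496 × (343 − 19)/343 = 496 × 324/343 ≈ 469 Hz.

469 Hz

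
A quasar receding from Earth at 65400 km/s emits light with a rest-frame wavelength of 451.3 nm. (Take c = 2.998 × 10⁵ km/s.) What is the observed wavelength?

563.3 nm

β = v/c = 65400/299800 = 0.2181.
Relativistic Doppler for wavelength: λ' = λ₀ · √((1 + β)/(1 − β)).
λ' = 451.3 × √(1.2181/0.7819) = 451.3 × 1.24821 ≈ 563.3 nm.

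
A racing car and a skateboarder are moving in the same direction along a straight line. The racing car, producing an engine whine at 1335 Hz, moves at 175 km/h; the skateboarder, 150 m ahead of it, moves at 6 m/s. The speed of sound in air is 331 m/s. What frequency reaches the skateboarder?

175 km/h = 48.61 m/s.
The skateboarder is ahead, so the racing car is moving toward it while the skateboarder is moving away from the racing car.
With source approaching and observer receding, f' = f · (v − v_o)/(v − v_s).
f' = 1335 × (331 − 6)/(331 − 48.61) = 1335 × 325/282.39 ≈ 1536 Hz.

1536 Hz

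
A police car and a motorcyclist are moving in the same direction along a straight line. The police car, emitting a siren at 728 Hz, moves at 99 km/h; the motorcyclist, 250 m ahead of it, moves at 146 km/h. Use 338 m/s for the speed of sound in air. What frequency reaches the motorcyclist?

99 km/h = 27.5 m/s; 146 km/h = 40.56 m/s.
The motorcyclist is ahead, so the police car is moving toward it while the motorcyclist is moving away from the police car.
General Doppler shift: f' = f · (v − v_o)/(v − v_s).
f' = 728 × (338 − 40.56)/(338 − 27.5) = 728 × 297.44/310.5 ≈ 697 Hz.

697 Hz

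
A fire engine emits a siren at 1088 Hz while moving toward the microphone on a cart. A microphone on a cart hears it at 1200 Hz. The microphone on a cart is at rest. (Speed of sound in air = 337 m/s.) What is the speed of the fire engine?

f' = f · v/(v − v_s) ⇒ v_s = v · |1 − f/f'|.
v_s = 337 × |1 − 1088/1200| = 337 × 0.09333 ≈ 31 m/s.

31 m/s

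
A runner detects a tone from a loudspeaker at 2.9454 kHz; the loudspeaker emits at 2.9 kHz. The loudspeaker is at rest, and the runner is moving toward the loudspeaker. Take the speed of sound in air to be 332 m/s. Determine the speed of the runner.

f' = f · (v + v_o)/v ⇒ v_o = v · |f'/f − 1|.
v_o = 332 × |2.9454/2.9 − 1| = 332 × 0.01566 ≈ 5.2 m/s.

5.2 m/s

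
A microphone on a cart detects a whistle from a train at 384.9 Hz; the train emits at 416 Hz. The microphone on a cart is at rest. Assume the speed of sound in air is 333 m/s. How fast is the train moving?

27 m/s

f' < f, so the train is receding.
f' = f · v/(v + v_s) ⇒ v_s = v · |1 − f/f'|.
v_s = 333 × |1 − 416/384.9| = 333 × 0.0808 ≈ 27 m/s.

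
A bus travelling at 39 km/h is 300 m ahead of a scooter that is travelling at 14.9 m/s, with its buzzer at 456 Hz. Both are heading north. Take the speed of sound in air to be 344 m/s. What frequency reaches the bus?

462 Hz

39 km/h = 10.83 m/s.
The bus is ahead, so the scooter is moving toward it while the bus is moving away from the scooter.
Both move, so f' = f · (v − v_o)/(v − v_s).
f' = 456 × (344 − 10.83)/(344 − 14.9) = 456 × 333.17/329.1 ≈ 462 Hz.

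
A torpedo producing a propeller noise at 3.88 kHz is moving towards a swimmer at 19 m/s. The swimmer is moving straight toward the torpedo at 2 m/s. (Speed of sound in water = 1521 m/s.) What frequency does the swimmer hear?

Both move, so f' = f · (v + v_o)/(v − v_s).
f' = 3.88 × (1521 + 2)/(1521 − 19) = 3.88 × 1523/1502 ≈ 3.93 kHz.

3.93 kHz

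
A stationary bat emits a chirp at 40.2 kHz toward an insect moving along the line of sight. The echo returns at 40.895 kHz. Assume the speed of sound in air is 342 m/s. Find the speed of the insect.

Double Doppler shift off a moving reflector: f₂ = f₀ · (v + u)/(v − u) (u > 0 toward emitter).
Rearranging, u = v · (f₂ − f₀)/(f₂ + f₀) = 342 × 0.695/81.095 ≈ 2.93 m/s.
So the insect is moving at 2.93 m/s toward the emitter.

2.93 m/s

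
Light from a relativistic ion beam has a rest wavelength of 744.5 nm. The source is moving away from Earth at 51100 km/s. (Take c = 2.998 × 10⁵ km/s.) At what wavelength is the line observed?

β = v/c = 51100/299800 = 0.1704.
Relativistic Doppler for wavelength: λ' = λ₀ · √((1 + β)/(1 − β)).
λ' = 744.5 × √(1.1704/0.8296) = 744.5 × 1.18783 ≈ 884.3 nm.

884.3 nm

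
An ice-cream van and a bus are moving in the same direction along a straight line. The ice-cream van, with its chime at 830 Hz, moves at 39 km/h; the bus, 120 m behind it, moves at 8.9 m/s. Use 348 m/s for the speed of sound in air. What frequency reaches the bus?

39 km/h = 10.83 m/s.
The bus is behind, so the ice-cream van is moving away from it while the bus is moving toward the ice-cream van.
General Doppler shift: f' = f · (v + v_o)/(v + v_s).
f' = 830 × (348 + 8.9)/(348 + 10.83) = 830 × 356.9/358.83 ≈ 826 Hz.

826 Hz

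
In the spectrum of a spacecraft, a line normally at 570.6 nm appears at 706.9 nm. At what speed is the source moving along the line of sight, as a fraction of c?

0.211

λ'/λ₀ = 1.2389 > 1 (redshift), so the source is receding.
λ'/λ₀ = √((1 + β)/(1 − β)) for a receding source ⇒ β = (r² − 1)/(r² + 1) with r = λ'/λ₀.
β = (1.5348 − 1)/(1.5348 + 1) ≈ 0.211.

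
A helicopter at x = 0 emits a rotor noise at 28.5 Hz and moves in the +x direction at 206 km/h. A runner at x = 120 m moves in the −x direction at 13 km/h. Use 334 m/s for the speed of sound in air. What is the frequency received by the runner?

206 km/h = 57.22 m/s; 13 km/h = 3.611 m/s.
The observer lies on the +x side, so the source is heading toward the observer and the observer is heading toward the source.
Both move, so f' = f · (v + v_o)/(v − v_s).
f' = 28.5 × (334 + 3.611)/(334 − 57.22) = 28.5 × 337.61/276.78 ≈ 34.8 Hz.

34.8 Hz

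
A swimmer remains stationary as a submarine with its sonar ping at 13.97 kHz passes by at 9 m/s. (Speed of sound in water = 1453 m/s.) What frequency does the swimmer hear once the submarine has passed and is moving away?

13.88 kHz

Receding: f₂ = f · v/(v + v_s) = 13.97 × 1453/1462 ≈ 13.88 kHz.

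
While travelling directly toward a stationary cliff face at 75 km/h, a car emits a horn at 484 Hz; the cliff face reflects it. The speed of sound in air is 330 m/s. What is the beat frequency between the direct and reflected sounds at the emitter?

75 km/h = 20.83 m/s.
The cliff face receives the sound from a moving source: f₁ = f₀ · v/(v − v_e) = 484 × 330/309.17 ≈ 516.6 Hz.
On the return leg the car is a moving observer: f₂ = f₁ · (v + v_e)/v = 516.6 × 350.83/330 ≈ 549.2 Hz.
Beat against the emitted tone: |f₂ − f₀| = 2v_e·f₀/(v − v_e) = 2 × 20.83 × 484/309.17 ≈ 65 Hz.

65 Hz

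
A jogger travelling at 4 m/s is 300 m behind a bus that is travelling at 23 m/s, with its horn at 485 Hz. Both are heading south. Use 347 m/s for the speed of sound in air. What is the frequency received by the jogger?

460 Hz

The jogger is behind, so the bus is moving away from it while the jogger is moving toward the bus.
Both move, so f' = f · (v + v_o)/(v + v_s).
f' = 485 × (347 + 4)/(347 + 23) = 485 × 351/370 ≈ 460 Hz.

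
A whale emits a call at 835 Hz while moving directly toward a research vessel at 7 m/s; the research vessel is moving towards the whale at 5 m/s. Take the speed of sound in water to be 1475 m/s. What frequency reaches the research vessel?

842 Hz

Both move, so f' = f · (v + v_o)/(v − v_s).
f' = 835 × (1475 + 5)/(1475 − 7) = 835 × 1480/1468 ≈ 842 Hz.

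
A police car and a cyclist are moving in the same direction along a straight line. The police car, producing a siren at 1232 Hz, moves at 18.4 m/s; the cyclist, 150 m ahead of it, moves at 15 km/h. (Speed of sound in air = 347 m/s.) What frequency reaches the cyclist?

15 km/h = 4.167 m/s.
The cyclist is ahead, so the police car is moving toward it while the cyclist is moving away from the police car.
General Doppler shift: f' = f · (v − v_o)/(v − v_s).
f' = 1232 × (347 − 4.167)/(347 − 18.4) = 1232 × 342.83/328.6 ≈ 1285 Hz.

1285 Hz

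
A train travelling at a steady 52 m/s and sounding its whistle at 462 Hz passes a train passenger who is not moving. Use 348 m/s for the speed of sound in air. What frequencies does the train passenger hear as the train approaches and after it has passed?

Approaching: f₁ = f · v/(v − v_s) = 462 × 348/296 ≈ 543 Hz.
Receding: f₂ = f · v/(v + v_s) = 462 × 348/400 ≈ 402 Hz.

543 Hz approaching; 402 Hz receding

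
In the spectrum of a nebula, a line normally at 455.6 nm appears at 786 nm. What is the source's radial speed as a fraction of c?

λ'/λ₀ = 1.7252 > 1 (redshift), so the source is receding.
λ'/λ₀ = √((1 + β)/(1 − β)) for a receding source ⇒ β = (r² − 1)/(r² + 1) with r = λ'/λ₀.
β = (2.9763 − 1)/(2.9763 + 1) ≈ 0.497.

0.497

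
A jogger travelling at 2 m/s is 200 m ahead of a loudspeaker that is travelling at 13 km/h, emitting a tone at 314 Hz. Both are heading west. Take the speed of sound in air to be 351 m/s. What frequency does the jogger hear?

315 Hz

13 km/h = 3.611 m/s.
The jogger is ahead, so the loudspeaker is moving toward it while the jogger is moving away from the loudspeaker.
With source approaching and observer receding, f' = f · (v − v_o)/(v − v_s).
f' = 314 × (351 − 2)/(351 − 3.611) = 314 × 349/347.39 ≈ 315 Hz.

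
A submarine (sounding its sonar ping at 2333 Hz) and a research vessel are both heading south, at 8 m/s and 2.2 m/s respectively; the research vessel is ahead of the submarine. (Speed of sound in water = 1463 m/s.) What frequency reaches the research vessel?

The research vessel is ahead, so the submarine is moving toward it while the research vessel is moving away from the submarine.
With source approaching and observer receding, f' = f · (v − v_o)/(v − v_s).
f' = 2333 × (1463 − 2.2)/(1463 − 8) = 2333 × 1460.8/1455 ≈ 2342 Hz.

2342 Hz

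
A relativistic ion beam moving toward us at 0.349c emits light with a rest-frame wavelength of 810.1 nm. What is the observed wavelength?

562.8 nm

Relativistic Doppler for wavelength: λ' = λ₀ · √((1 − β)/(1 + β)).
λ' = 810.1 × √(0.6510/1.3490) = 810.1 × 0.69468 ≈ 562.8 nm.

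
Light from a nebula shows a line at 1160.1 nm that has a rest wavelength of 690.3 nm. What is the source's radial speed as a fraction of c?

0.477c

λ'/λ₀ = 1.6806 > 1 (redshift), so the source is receding.
λ'/λ₀ = √((1 + β)/(1 − β)) for a receding source ⇒ β = (r² − 1)/(r² + 1) with r = λ'/λ₀.
β = (2.8243 − 1)/(2.8243 + 1) ≈ 0.477.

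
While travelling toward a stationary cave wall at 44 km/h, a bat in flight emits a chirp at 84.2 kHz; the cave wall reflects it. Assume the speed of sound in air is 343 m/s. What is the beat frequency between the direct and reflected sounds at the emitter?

6222 Hz

44 km/h = 12.22 m/s.
The cave wall receives the sound from a moving source: f₁ = f₀ · v/(v − v_e) = 84.2 × 343/330.78 ≈ 87.31 kHz.
On the return leg the bat in flight is a moving observer: f₂ = f₁ · (v + v_e)/v = 87.31 × 355.22/343 ≈ 90.42 kHz.
Equivalently f₂ = f₀ · (v + v_e)/(v − v_e).
Beat against the emitted tone (with f₀ = 84200 Hz): |f₂ − f₀| = 2v_e·f₀/(v − v_e) = 2 × 12.22 × 84200/330.78 ≈ 6222 Hz.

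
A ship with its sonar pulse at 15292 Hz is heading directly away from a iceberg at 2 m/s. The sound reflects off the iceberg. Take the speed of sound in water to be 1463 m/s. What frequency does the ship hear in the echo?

The iceberg receives the sound from a moving source: f₁ = f₀ · v/(v + v_e) = 15292 × 1463/1465 ≈ 15271 Hz.
On the return leg the ship is a moving observer: f₂ = f₁ · (v − v_e)/v = 15271 × 1461/1463 ≈ 15250 Hz.
Equivalently f₂ = f₀ · (v − v_e)/(v + v_e).

15250 Hz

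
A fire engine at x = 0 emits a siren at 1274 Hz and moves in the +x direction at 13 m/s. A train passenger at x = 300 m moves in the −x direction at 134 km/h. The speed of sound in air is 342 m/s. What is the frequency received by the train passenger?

1468 Hz

134 km/h = 37.22 m/s.
The observer lies on the +x side, so the source is heading toward the observer and the observer is heading toward the source.
Both move, so f' = f · (v + v_o)/(v − v_s).
f' = 1274 × (342 + 37.22)/(342 − 13) = 1274 × 379.22/329 ≈ 1468 Hz.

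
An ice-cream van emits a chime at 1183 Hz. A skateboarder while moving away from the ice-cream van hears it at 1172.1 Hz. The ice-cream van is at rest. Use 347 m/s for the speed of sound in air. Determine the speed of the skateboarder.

3.2 m/s

f' = f · (v − v_o)/v ⇒ v_o = v · |f'/f − 1|.
v_o = 347 × |1172.1/1183 − 1| = 347 × 0.009214 ≈ 3.2 m/s.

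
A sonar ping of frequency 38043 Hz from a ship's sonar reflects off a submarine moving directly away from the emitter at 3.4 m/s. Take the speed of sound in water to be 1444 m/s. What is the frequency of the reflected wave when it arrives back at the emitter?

The submarine first receives the wave as a moving observer: f₁ = f₀ · (v − u)/v = 38043 × (1444 − 3.4)/1444 ≈ 37953 Hz.
On reflection it acts as a source moving away from the stationary detector: f₂ = f₁ · v/(v + u) = 37953 × 1444/1447.4 ≈ 37864 Hz.
Equivalently f₂ = f₀ · (v − u)/(v + u).

37864 Hz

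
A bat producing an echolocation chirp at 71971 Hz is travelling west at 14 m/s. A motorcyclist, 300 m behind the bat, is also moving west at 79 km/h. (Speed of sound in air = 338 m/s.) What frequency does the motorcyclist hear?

79 km/h = 21.94 m/s.
The motorcyclist is behind, so the bat is moving away from it while the motorcyclist is moving toward the bat.
Both move, so f' = f · (v + v_o)/(v + v_s).
f' = 71971 × (338 + 21.94)/(338 + 14) = 71971 × 359.94/352 ≈ 73595 Hz.

73595 Hz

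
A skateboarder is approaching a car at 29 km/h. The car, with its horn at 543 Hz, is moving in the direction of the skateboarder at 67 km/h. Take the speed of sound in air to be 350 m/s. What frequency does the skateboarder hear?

67 km/h = 18.61 m/s; 29 km/h = 8.056 m/s.
With source approaching and observer approaching, f' = f · (v + v_o)/(v − v_s).
f' = 543 × (350 + 8.056)/(350 − 18.61) = 543 × 358.06/331.39 ≈ 587 Hz.

587 Hz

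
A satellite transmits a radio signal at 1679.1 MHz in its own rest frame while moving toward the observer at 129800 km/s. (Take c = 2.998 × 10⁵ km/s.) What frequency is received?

β = v/c = 129800/299800 = 0.4330.
Relativistic Doppler for frequency: f' = f₀ · √((1 + β)/(1 − β)).
f' = 1679.1 × √(1.4330/0.5670) = 1679.1 × 1.58967 ≈ 2669.2 MHz.

2669.2 MHz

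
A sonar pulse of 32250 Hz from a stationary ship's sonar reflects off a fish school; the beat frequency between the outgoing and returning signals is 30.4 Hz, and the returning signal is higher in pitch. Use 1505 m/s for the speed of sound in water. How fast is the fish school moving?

Double Doppler shift off a moving reflector: f₂ = f₀ · (v + u)/(v − u) (u > 0 toward emitter).
Returning signal is higher, so f₂ = f₀ + Δf = 32250 + 30.4 = 32280.4 Hz.
Rearranging, u = v · (f₂ − f₀)/(f₂ + f₀) = 1505 × 30.4/64530.4 ≈ 0.71 m/s.
So the fish school is moving at 0.71 m/s toward the emitter.

0.71 m/s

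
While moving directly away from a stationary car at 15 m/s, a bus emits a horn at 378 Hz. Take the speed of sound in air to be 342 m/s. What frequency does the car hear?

362 Hz

Moving source, stationary observer: f' = f · v/(v + v_s) since the source is receding.
f' = 378 × 342/(342 + 15) = 378 × 342/357 ≈ 362 Hz.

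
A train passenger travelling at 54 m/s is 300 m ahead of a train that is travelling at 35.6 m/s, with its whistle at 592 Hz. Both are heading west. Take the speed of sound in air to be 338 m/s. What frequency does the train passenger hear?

The train passenger is ahead, so the train is moving toward it while the train passenger is moving away from the train.
General Doppler shift: f' = f · (v − v_o)/(v − v_s).
f' = 592 × (338 − 54)/(338 − 35.6) = 592 × 284/302.4 ≈ 556 Hz.

556 Hz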